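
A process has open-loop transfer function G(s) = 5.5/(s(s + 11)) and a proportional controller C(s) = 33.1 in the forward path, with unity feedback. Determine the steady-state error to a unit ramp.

0.0604

The loop has one pole at the origin (type 1). Velocity error constant K_v = lim_{s→0} s·C(s)G(s) = 33.1·5.5/11 = 16.55.
Steady-state error to a unit ramp: e_ss = 1/K_v = 0.0604.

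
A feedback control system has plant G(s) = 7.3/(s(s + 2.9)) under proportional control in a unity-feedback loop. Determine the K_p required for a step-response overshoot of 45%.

From %OS = 100·exp(−πζ/√(1−ζ²)) = 45%, ζ = −ln(0.45)/√(π²+ln²(0.45)) = 0.2463.
Characteristic equation s² + 2.9s + 7.3K_p = 0 gives ζ = 2.9/(2√(7.3K_p)).
Setting ζ = 0.2463: √(7.3K_p) = 2.9/(2·0.2463) = 5.886, so K_p = 34.65/7.3 = 4.75.

K_p = 4.75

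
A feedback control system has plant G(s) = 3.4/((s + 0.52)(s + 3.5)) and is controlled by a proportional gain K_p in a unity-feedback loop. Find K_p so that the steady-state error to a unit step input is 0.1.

K_p = 4.82

Steady-state error for a unit step on this type-0 loop is 1/(1 + K_p·G(0)).
G(0) = 1.868. Require 1/(1 + K_p·1.868) = 0.1, so 1 + 1.868·K_p = 10.
K_p = (10 − 1)/1.868 = 4.82.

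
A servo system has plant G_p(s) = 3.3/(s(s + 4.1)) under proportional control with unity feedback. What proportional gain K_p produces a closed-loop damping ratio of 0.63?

Closed-loop characteristic equation: s² + 4.1s + K_p·3.3 = 0.
So ω_n = √(3.3K_p) and 2ζω_n = 4.1, giving ζ = 4.1/(2√(3.3K_p)).
Setting ζ = 0.63: √(3.3K_p) = 4.1/(2·0.63) = 3.254, so K_p = 10.59/3.3 = 3.21.

K_p = 3.21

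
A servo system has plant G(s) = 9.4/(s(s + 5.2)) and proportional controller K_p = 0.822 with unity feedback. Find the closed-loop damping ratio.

1 + K_p·G(s) = 0 gives s² + 5.2s + 7.727 = 0.
So ω_n² = 7.727 ⇒ ω_n = 2.78 rad/s, and ζ = 5.2/(2ω_n) = 0.935.

ζ = 0.935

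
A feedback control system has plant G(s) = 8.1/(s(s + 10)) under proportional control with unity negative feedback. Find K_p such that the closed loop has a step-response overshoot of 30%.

From %OS = 100·exp(−πζ/√(1−ζ²)) = 30%, ζ = −ln(0.3)/√(π²+ln²(0.3)) = 0.3579.
Characteristic equation s² + 10s + 8.1K_p = 0 gives ζ = 10/(2√(8.1K_p)).
Setting ζ = 0.3579: √(8.1K_p) = 10/(2·0.3579) = 13.97, so K_p = 195.2/8.1 = 24.1.

K_p = 24.1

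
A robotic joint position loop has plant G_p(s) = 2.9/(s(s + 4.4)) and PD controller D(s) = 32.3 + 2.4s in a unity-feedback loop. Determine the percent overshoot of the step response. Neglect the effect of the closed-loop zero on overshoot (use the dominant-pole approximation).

10.3%

Forward path: (32.3 + 2.4s)·2.9/(s(s+4.4)). The closed-loop characteristic equation is s² + (4.4 + 2.9·2.4)s + 2.9·32.3 = 0.
That is s² + 11.36s + 93.67 = 0, so ω_n = 9.678 rad/s and ζ = 11.36/(2·9.678) = 0.5869.
%OS = 100·exp(−πζ/√(1−ζ²)) = 10.3%.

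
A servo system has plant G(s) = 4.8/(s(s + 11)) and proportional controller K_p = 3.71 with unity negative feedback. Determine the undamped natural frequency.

ω_n = 4.22 rad/s

1 + K_p·G(s) = 0 gives s² + 11s + 17.81 = 0.
Matching s² + 2ζω_n s + ω_n²: ω_n = √17.81 = 4.22 rad/s and 2ζω_n = 11, so ζ = 11/(2·4.22) = 1.3.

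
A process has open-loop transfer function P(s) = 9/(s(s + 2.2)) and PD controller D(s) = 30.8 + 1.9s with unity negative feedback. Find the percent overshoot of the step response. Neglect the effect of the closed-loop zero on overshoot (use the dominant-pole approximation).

Forward path: (30.8 + 1.9s)·9/(s(s+2.2)). The closed-loop characteristic equation is s² + (2.2 + 9·1.9)s + 9·30.8 = 0.
That is s² + 19.3s + 277.2 = 0, so ω_n = 16.65 rad/s and ζ = 19.3/(2·16.65) = 0.5796.
%OS = 100·exp(−πζ/√(1−ζ²)) = 10.7%.

10.7%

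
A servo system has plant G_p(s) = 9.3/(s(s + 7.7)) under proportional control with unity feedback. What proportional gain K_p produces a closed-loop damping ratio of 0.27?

Closed-loop characteristic equation: s² + 7.7s + K_p·9.3 = 0.
So ω_n = √(9.3K_p) and 2ζω_n = 7.7, giving ζ = 7.7/(2√(9.3K_p)).
Setting ζ = 0.27: √(9.3K_p) = 7.7/(2·0.27) = 14.26, so K_p = 203.3/9.3 = 21.9.

K_p = 21.9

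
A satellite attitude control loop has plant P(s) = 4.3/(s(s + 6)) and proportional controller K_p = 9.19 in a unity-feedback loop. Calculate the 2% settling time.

T_s ≈ 1.33 s

From 1 + K_pP(s) = 0: s² + 6s + 39.52 = 0 ⇒ ω_n = 6.286, ζ = 0.4772.
2% settling time T_s ≈ 4/(ζω_n) = 4/3 = 1.33 s.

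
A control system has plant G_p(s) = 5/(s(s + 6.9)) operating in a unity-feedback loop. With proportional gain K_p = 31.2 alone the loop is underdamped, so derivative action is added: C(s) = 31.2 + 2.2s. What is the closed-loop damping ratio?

ζ = 0.717

Forward path: (31.2 + 2.2s)·5/(s(s+6.9)). The closed-loop characteristic equation is s² + (6.9 + 5·2.2)s + 5·31.2 = 0.
That is s² + 17.9s + 156 = 0, so ω_n = 12.49 rad/s and ζ = 17.9/(2·12.49) = 0.7166.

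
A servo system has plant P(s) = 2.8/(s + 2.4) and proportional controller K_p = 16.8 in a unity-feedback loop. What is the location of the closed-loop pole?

Closed-loop transfer function: T(s) = K_p·P(s)/(1 + K_p·P(s)) = 47.04/(s + 2.4 + 47.04) = 47.04/(s + 49.44).
The closed-loop pole is at s = −49.44.

s = -49.44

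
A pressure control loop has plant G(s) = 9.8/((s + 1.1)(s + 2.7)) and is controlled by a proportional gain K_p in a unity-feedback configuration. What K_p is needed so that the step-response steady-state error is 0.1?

K_p = 2.73

For a type-0 loop with proportional control, e_ss = 1/(1 + K_p·G(0)).
G(0) = 3.3. Require 1/(1 + K_p·3.3) = 0.1, so 1 + 3.3·K_p = 10.
K_p = (10 − 1)/3.3 = 2.73.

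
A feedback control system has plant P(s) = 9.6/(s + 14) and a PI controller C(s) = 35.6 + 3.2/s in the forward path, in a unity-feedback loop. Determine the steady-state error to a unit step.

0

The open loop C(s)P(s) has a pole at the origin (type 1), so the static position error constant is infinite and e_ss = 1/(1+∞) = 0.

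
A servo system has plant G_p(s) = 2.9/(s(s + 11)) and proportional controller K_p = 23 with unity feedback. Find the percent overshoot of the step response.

5.72%

The closed-loop denominator s² + 11s + 66.7 gives ω_n = √66.7 = 8.167 and ζ = 11/(2ω_n) = 0.6734.
%OS = 100·exp(−πζ/√(1−ζ²)) = 100·exp(−π·0.6734/√0.5465) = 5.72%.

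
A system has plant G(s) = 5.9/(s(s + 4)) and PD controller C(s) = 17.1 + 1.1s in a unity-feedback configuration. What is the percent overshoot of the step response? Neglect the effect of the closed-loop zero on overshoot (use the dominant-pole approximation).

Forward path: (17.1 + 1.1s)·5.9/(s(s+4)). The closed-loop characteristic equation is s² + (4 + 5.9·1.1)s + 5.9·17.1 = 0.
That is s² + 10.49s + 100.9 = 0, so ω_n = 10.04 rad/s and ζ = 10.49/(2·10.04) = 0.5222.
%OS = 100·exp(−πζ/√(1−ζ²)) = 14.6%.

14.6%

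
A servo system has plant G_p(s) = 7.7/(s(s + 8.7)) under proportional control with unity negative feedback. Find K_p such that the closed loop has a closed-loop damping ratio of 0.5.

K_p = 9.83

Closed-loop characteristic equation: s² + 8.7s + K_p·7.7 = 0.
So ω_n = √(7.7K_p) and 2ζω_n = 8.7, giving ζ = 8.7/(2√(7.7K_p)).
Setting ζ = 0.5: √(7.7K_p) = 8.7/(2·0.5) = 8.7, so K_p = 75.69/7.7 = 9.83.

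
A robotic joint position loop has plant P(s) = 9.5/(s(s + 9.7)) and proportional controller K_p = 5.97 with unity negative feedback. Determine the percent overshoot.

The closed-loop denominator s² + 9.7s + 56.71 gives ω_n = √56.71 = 7.531 and ζ = 9.7/(2ω_n) = 0.644.
%OS = 100·exp(−πζ/√(1−ζ²)) = 100·exp(−π·0.644/√0.5853) = 7.1%.

7.1%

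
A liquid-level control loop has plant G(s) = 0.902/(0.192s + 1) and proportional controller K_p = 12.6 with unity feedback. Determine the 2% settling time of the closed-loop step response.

T_s ≈ 0.0621 s

Closed loop: T(s) = K_p·G/(1+K_p·G) = 11.37/(0.192s + 1 + 11.37), with pole at s = −(1 + 11.37)/0.192 = −64.4.
τ = 1/64.4 = 0.01553 s, so 2% settling time ≈ 4τ = 0.0621 s.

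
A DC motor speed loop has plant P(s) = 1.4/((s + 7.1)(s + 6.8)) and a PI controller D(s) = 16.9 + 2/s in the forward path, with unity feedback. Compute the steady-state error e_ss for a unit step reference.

0

The open loop D(s)P(s) has a pole at the origin (type 1), so the static position error constant is infinite and e_ss = 1/(1+∞) = 0.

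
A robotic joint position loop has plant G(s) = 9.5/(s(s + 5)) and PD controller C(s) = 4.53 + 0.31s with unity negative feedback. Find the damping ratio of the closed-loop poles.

ζ = 0.606

Forward path: (4.53 + 0.31s)·9.5/(s(s+5)). The closed-loop characteristic equation is s² + (5 + 9.5·0.31)s + 9.5·4.53 = 0.
That is s² + 7.945s + 43.04 = 0, so ω_n = 6.56 rad/s and ζ = 7.945/(2·6.56) = 0.6056.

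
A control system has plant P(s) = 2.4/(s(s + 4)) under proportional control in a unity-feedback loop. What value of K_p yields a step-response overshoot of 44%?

K_p = 26.1

From %OS = 100·exp(−πζ/√(1−ζ²)) = 44%, ζ = −ln(0.44)/√(π²+ln²(0.44)) = 0.2528.
Characteristic equation s² + 4s + 2.4K_p = 0 gives ζ = 4/(2√(2.4K_p)).
Setting ζ = 0.2528: √(2.4K_p) = 4/(2·0.2528) = 7.91, so K_p = 62.57/2.4 = 26.1.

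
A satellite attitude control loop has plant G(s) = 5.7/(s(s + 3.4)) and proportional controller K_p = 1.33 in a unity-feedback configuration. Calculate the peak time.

Closed-loop characteristic equation: s² + 3.4s + 7.581 = 0, so ω_n = 2.753 rad/s and ζ = 3.4/(2·2.753) = 0.6174.
Damped frequency ω_d = ω_n√(1−ζ²) = 2.166 rad/s, so peak time T_p = π/ω_d = 1.45 s.

T_p = 1.45 s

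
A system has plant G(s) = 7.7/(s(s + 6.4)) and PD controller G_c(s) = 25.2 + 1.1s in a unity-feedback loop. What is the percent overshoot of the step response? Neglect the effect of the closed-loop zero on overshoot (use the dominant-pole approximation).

13.8%

Forward path: (25.2 + 1.1s)·7.7/(s(s+6.4)). The closed-loop characteristic equation is s² + (6.4 + 7.7·1.1)s + 7.7·25.2 = 0.
That is s² + 14.87s + 194 = 0, so ω_n = 13.93 rad/s and ζ = 14.87/(2·13.93) = 0.5337.
%OS = 100·exp(−πζ/√(1−ζ²)) = 13.8%.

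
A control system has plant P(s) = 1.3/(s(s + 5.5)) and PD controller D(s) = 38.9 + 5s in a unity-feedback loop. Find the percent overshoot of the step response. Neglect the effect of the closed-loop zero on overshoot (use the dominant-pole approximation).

Forward path: (38.9 + 5s)·1.3/(s(s+5.5)). The closed-loop characteristic equation is s² + (5.5 + 1.3·5)s + 1.3·38.9 = 0.
That is s² + 12s + 50.57 = 0, so ω_n = 7.111 rad/s and ζ = 12/(2·7.111) = 0.8437.
%OS = 100·exp(−πζ/√(1−ζ²)) = 0.717%.

0.717%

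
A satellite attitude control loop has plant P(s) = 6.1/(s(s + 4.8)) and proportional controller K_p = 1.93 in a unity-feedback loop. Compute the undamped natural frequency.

1 + K_p·P(s) = 0 gives s² + 4.8s + 11.77 = 0.
So ω_n² = 11.77 ⇒ ω_n = 3.431 rad/s, and ζ = 4.8/(2ω_n) = 0.699.

ω_n = 3.43 rad/s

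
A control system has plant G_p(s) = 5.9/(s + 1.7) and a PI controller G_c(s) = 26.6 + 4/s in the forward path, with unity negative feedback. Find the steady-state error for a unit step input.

The open loop G_c(s)G_p(s) has a pole at the origin (type 1), so the static position error constant is infinite and e_ss = 1/(1+∞) = 0.

0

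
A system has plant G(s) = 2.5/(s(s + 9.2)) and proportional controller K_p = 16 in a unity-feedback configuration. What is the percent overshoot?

3.58%

Closed-loop characteristic equation: s² + 9.2s + 40 = 0, so ω_n = 6.325 rad/s and ζ = 9.2/(2·6.325) = 0.7273.
%OS = 100·exp(−πζ/√(1−ζ²)) = 100·exp(−π·0.7273/√0.471) = 3.58%.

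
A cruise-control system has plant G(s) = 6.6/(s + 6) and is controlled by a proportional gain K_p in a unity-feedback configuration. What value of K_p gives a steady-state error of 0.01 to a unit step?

For a type-0 loop with proportional control, e_ss = 1/(1 + K_p·G(0)).
G(0) = 1.1. Require 1/(1 + K_p·1.1) = 0.01, so 1 + 1.1·K_p = 100.
K_p = (100 − 1)/1.1 = 90.

K_p = 90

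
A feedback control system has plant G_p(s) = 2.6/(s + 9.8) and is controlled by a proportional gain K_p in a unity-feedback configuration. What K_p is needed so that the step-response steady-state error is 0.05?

The loop is type 0, so e_ss(step) = 1/(1 + K_pos) with K_pos = K_p·G_p(0).
G_p(0) = 0.2653. Require 1/(1 + K_p·0.2653) = 0.05, so 1 + 0.2653·K_p = 20.
K_p = (20 − 1)/0.2653 = 71.6.

K_p = 71.6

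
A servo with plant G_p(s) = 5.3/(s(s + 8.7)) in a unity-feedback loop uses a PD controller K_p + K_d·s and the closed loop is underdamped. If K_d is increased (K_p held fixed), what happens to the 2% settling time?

Characteristic equation s² + (8.7 + 5.3K_d)s + 5.3K_p = 0: raising K_d increases ζω_n = (8.7+5.3K_d)/2 while the loop stays underdamped, so T_s ≈ 4/(ζω_n) decreases.

decrease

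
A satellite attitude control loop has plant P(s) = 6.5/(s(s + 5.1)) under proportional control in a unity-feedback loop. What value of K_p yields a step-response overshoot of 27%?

K_p = 6.76

From %OS = 100·exp(−πζ/√(1−ζ²)) = 27%, ζ = −ln(0.27)/√(π²+ln²(0.27)) = 0.3847.
Characteristic equation s² + 5.1s + 6.5K_p = 0 gives ζ = 5.1/(2√(6.5K_p)).
Setting ζ = 0.3847: √(6.5K_p) = 5.1/(2·0.3847) = 6.629, so K_p = 43.94/6.5 = 6.76.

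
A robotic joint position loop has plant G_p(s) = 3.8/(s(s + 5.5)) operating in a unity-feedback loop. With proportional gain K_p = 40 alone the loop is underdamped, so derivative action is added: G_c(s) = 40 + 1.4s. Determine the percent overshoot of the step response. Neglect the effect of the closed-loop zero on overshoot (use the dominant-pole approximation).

Forward path: (40 + 1.4s)·3.8/(s(s+5.5)). The closed-loop characteristic equation is s² + (5.5 + 3.8·1.4)s + 3.8·40 = 0.
That is s² + 10.82s + 152 = 0, so ω_n = 12.33 rad/s and ζ = 10.82/(2·12.33) = 0.4388.
%OS = 100·exp(−πζ/√(1−ζ²)) = 21.6%.

21.6%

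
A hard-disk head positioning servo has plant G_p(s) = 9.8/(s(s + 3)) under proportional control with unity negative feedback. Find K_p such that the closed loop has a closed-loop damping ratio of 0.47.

K_p = 1.04

Closed-loop characteristic equation: s² + 3s + K_p·9.8 = 0.
So ω_n = √(9.8K_p) and 2ζω_n = 3, giving ζ = 3/(2√(9.8K_p)).
Setting ζ = 0.47: √(9.8K_p) = 3/(2·0.47) = 3.191, so K_p = 10.19/9.8 = 1.04.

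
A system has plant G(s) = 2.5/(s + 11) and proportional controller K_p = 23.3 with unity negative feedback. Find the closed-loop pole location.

s = -69.25

Closed-loop transfer function: T(s) = K_p·G(s)/(1 + K_p·G(s)) = 58.25/(s + 11 + 58.25) = 58.25/(s + 69.25).
The closed-loop pole is at s = −69.25.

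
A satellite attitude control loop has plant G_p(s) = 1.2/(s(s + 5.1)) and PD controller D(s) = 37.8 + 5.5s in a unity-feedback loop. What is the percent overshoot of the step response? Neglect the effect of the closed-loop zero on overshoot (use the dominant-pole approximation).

Forward path: (37.8 + 5.5s)·1.2/(s(s+5.1)). The closed-loop characteristic equation is s² + (5.1 + 1.2·5.5)s + 1.2·37.8 = 0.
That is s² + 11.7s + 45.36 = 0, so ω_n = 6.735 rad/s and ζ = 11.7/(2·6.735) = 0.8686.
%OS = 100·exp(−πζ/√(1−ζ²)) = 0.406%.

0.406%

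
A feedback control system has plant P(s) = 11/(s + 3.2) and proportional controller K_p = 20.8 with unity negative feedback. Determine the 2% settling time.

Closed-loop transfer function: T(s) = K_p·P(s)/(1 + K_p·P(s)) = 228.8/(s + 3.2 + 228.8) = 228.8/(s + 232).
Time constant τ = 1/232 = 0.00431 s, so the 2% settling time is about 4τ = 0.0172 s.

T_s ≈ 0.0172 s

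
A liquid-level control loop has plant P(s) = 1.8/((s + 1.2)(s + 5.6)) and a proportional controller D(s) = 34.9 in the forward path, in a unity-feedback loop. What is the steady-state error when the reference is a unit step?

The loop is type 0. Static position error constant K_pos = D(0)·P(0) = 34.9·0.2679 = 9.348.
Steady-state error to a unit step: e_ss = 1/(1+K_pos) = 1/10.35 = 0.0966.

0.0966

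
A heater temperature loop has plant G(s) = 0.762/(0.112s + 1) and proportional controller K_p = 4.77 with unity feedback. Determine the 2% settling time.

T_s ≈ 0.0967 s

Closed loop: T(s) = K_p·G/(1+K_p·G) = 3.635/(0.112s + 1 + 3.635), with pole at s = −(1 + 3.635)/0.112 = −41.38.
τ = 1/41.38 = 0.02417 s, so 2% settling time ≈ 4τ = 0.0967 s.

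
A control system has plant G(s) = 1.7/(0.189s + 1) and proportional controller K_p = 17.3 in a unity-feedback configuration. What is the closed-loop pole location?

Closed loop: T(s) = K_p·G/(1+K_p·G) = 29.41/(0.189s + 1 + 29.41), with pole at s = −(1 + 29.41)/0.189 = −160.9.

s = -160.9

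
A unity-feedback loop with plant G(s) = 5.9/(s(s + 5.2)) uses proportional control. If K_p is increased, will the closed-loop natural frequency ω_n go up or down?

ω_n = √(5.9·K_p), which grows with K_p.

increase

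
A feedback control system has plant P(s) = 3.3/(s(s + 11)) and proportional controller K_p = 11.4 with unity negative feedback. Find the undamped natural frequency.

ω_n = 6.13 rad/s

1 + K_p·P(s) = 0 gives s² + 11s + 37.62 = 0.
So ω_n² = 37.62 ⇒ ω_n = 6.134 rad/s, and ζ = 11/(2ω_n) = 0.897.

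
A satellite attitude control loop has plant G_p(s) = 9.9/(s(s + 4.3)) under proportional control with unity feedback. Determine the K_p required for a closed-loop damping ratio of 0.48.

Closed-loop characteristic equation: s² + 4.3s + K_p·9.9 = 0.
So ω_n = √(9.9K_p) and 2ζω_n = 4.3, giving ζ = 4.3/(2√(9.9K_p)).
Setting ζ = 0.48: √(9.9K_p) = 4.3/(2·0.48) = 4.479, so K_p = 20.06/9.9 = 2.03.

K_p = 2.03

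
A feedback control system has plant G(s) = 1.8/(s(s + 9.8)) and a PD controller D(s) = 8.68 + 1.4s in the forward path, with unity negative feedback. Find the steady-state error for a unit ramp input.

The loop has one pole at the origin (type 1). Velocity error constant K_v = lim_{s→0} s·D(s)G(s) = 8.68·1.8/9.8 = 1.594.
Steady-state error to a unit ramp: e_ss = 1/K_v = 0.627.

0.627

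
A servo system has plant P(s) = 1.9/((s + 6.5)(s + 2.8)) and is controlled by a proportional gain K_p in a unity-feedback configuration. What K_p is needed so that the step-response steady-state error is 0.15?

Steady-state error for a unit step on this type-0 loop is 1/(1 + K_p·P(0)).
P(0) = 0.1044. Require 1/(1 + K_p·0.1044) = 0.15, so 1 + 0.1044·K_p = 6.667.
K_p = (6.667 − 1)/0.1044 = 54.3.

K_p = 54.3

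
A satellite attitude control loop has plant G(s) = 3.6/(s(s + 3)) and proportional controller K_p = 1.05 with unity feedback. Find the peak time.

The closed-loop denominator s² + 3s + 3.78 gives ω_n = √3.78 = 1.944 and ζ = 3/(2ω_n) = 0.7715.
Damped frequency ω_d = ω_n√(1−ζ²) = 1.237 rad/s, so peak time T_p = π/ω_d = 2.54 s.

T_p = 2.54 s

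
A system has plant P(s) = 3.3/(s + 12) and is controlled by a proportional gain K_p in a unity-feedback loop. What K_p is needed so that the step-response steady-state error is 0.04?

K_p = 87.3

Steady-state error for a unit step on this type-0 loop is 1/(1 + K_p·P(0)).
P(0) = 0.275. Require 1/(1 + K_p·0.275) = 0.04, so 1 + 0.275·K_p = 25.
K_p = (25 − 1)/0.275 = 87.3.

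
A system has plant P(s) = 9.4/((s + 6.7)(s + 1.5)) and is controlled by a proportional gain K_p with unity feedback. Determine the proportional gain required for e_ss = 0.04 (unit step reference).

Steady-state error for a unit step on this type-0 loop is 1/(1 + K_p·P(0)).
P(0) = 0.9353. Require 1/(1 + K_p·0.9353) = 0.04, so 1 + 0.9353·K_p = 25.
K_p = (25 − 1)/0.9353 = 25.7.

K_p = 25.7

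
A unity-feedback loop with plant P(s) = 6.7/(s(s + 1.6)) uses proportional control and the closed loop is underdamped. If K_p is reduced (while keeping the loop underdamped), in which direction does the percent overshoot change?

decrease

ζ = 1.6/(2√(6.7K_p)) rises as K_p falls; higher damping means less overshoot.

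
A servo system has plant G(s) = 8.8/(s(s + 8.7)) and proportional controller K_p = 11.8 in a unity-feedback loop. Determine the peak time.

T_p = 0.341 s

From 1 + K_pG(s) = 0: s² + 8.7s + 103.8 = 0 ⇒ ω_n = 10.19, ζ = 0.4269.
Damped frequency ω_d = ω_n√(1−ζ²) = 9.215 rad/s, so peak time T_p = π/ω_d = 0.341 s.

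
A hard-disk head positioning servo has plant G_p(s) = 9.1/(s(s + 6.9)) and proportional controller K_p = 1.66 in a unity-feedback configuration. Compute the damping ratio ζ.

1 + K_p·G_p(s) = 0 gives s² + 6.9s + 15.11 = 0.
So ω_n² = 15.11 ⇒ ω_n = 3.887 rad/s, and ζ = 6.9/(2ω_n) = 0.888.

ζ = 0.888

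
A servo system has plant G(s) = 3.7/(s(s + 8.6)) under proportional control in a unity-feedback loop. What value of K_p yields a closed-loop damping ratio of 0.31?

Closed-loop characteristic equation: s² + 8.6s + K_p·3.7 = 0.
So ω_n = √(3.7K_p) and 2ζω_n = 8.6, giving ζ = 8.6/(2√(3.7K_p)).
Setting ζ = 0.31: √(3.7K_p) = 8.6/(2·0.31) = 13.87, so K_p = 192.4/3.7 = 52.

K_p = 52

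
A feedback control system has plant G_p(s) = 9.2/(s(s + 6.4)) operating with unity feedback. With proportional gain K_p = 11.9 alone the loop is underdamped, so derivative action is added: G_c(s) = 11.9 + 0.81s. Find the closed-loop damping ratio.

ζ = 0.662

Forward path: (11.9 + 0.81s)·9.2/(s(s+6.4)). The closed-loop characteristic equation is s² + (6.4 + 9.2·0.81)s + 9.2·11.9 = 0.
That is s² + 13.85s + 109.5 = 0, so ω_n = 10.46 rad/s and ζ = 13.85/(2·10.46) = 0.6619.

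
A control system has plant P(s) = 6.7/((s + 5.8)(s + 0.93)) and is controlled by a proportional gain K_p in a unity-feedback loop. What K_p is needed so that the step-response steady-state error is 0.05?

The loop is type 0, so e_ss(step) = 1/(1 + K_pos) with K_pos = K_p·P(0).
P(0) = 1.242. Require 1/(1 + K_p·1.242) = 0.05, so 1 + 1.242·K_p = 20.
K_p = (20 − 1)/1.242 = 15.3.

K_p = 15.3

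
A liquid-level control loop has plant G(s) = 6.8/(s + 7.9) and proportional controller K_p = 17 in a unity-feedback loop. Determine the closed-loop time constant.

τ = 0.0081 s

Closed-loop transfer function: T(s) = K_p·G(s)/(1 + K_p·G(s)) = 115.6/(s + 7.9 + 115.6) = 115.6/(s + 123.5).
Time constant τ = 1/123.5 = 0.0081 s.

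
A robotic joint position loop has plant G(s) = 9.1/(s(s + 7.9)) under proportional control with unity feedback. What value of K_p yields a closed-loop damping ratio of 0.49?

K_p = 7.14

Closed-loop characteristic equation: s² + 7.9s + K_p·9.1 = 0.
So ω_n = √(9.1K_p) and 2ζω_n = 7.9, giving ζ = 7.9/(2√(9.1K_p)).
Setting ζ = 0.49: √(9.1K_p) = 7.9/(2·0.49) = 8.061, so K_p = 64.98/9.1 = 7.14.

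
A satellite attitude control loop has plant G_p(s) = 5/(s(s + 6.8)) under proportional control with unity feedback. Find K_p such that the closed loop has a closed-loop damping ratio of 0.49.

Closed-loop characteristic equation: s² + 6.8s + K_p·5 = 0.
So ω_n = √(5K_p) and 2ζω_n = 6.8, giving ζ = 6.8/(2√(5K_p)).
Setting ζ = 0.49: √(5K_p) = 6.8/(2·0.49) = 6.939, so K_p = 48.15/5 = 9.63.

K_p = 9.63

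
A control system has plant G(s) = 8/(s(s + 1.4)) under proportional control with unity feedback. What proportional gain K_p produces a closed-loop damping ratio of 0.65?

Closed-loop characteristic equation: s² + 1.4s + K_p·8 = 0.
So ω_n = √(8K_p) and 2ζω_n = 1.4, giving ζ = 1.4/(2√(8K_p)).
Setting ζ = 0.65: √(8K_p) = 1.4/(2·0.65) = 1.077, so K_p = 1.16/8 = 0.145.

K_p = 0.145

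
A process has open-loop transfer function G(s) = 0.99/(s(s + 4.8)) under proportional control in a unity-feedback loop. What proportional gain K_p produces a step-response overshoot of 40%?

From %OS = 100·exp(−πζ/√(1−ζ²)) = 40%, ζ = −ln(0.4)/√(π²+ln²(0.4)) = 0.28.
Characteristic equation s² + 4.8s + 0.99K_p = 0 gives ζ = 4.8/(2√(0.99K_p)).
Setting ζ = 0.28: √(0.99K_p) = 4.8/(2·0.28) = 8.571, so K_p = 73.47/0.99 = 74.2.

K_p = 74.2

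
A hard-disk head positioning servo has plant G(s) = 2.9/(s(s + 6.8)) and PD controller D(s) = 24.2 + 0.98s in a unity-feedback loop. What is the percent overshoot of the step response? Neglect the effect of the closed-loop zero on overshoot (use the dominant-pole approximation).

Forward path: (24.2 + 0.98s)·2.9/(s(s+6.8)). The closed-loop characteristic equation is s² + (6.8 + 2.9·0.98)s + 2.9·24.2 = 0.
That is s² + 9.642s + 70.18 = 0, so ω_n = 8.377 rad/s and ζ = 9.642/(2·8.377) = 0.5755.
%OS = 100·exp(−πζ/√(1−ζ²)) = 11%.

11%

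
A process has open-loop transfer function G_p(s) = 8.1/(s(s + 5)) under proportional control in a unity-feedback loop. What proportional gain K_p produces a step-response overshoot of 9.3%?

From %OS = 100·exp(−πζ/√(1−ζ²)) = 9.3%, ζ = −ln(0.093)/√(π²+ln²(0.093)) = 0.6031.
Characteristic equation s² + 5s + 8.1K_p = 0 gives ζ = 5/(2√(8.1K_p)).
Setting ζ = 0.6031: √(8.1K_p) = 5/(2·0.6031) = 4.145, so K_p = 17.18/8.1 = 2.12.

K_p = 2.12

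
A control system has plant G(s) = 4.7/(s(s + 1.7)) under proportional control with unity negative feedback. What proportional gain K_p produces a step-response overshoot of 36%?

K_p = 1.61

From %OS = 100·exp(−πζ/√(1−ζ²)) = 36%, ζ = −ln(0.36)/√(π²+ln²(0.36)) = 0.3093.
Characteristic equation s² + 1.7s + 4.7K_p = 0 gives ζ = 1.7/(2√(4.7K_p)).
Setting ζ = 0.3093: √(4.7K_p) = 1.7/(2·0.3093) = 2.749, so K_p = 7.554/4.7 = 1.61.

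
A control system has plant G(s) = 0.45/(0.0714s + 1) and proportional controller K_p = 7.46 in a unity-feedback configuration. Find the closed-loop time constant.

Closed loop: T(s) = K_p·G/(1+K_p·G) = 3.357/(0.0714s + 1 + 3.357), with pole at s = −(1 + 3.357)/0.0714 = −61.02.
Closed-loop time constant τ = 1/61.02 = 0.0164 s.

τ = 0.0164 s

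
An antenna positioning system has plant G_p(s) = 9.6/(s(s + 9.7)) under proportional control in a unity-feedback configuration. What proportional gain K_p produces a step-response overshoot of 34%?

K_p = 23.2

From %OS = 100·exp(−πζ/√(1−ζ²)) = 34%, ζ = −ln(0.34)/√(π²+ln²(0.34)) = 0.3248.
Characteristic equation s² + 9.7s + 9.6K_p = 0 gives ζ = 9.7/(2√(9.6K_p)).
Setting ζ = 0.3248: √(9.6K_p) = 9.7/(2·0.3248) = 14.93, so K_p = 223/9.6 = 23.2.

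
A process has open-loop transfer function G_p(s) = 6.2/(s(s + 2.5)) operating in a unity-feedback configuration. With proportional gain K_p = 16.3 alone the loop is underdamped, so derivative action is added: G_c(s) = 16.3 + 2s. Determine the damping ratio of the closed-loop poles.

Forward path: (16.3 + 2s)·6.2/(s(s+2.5)). The closed-loop characteristic equation is s² + (2.5 + 6.2·2)s + 6.2·16.3 = 0.
That is s² + 14.9s + 101.1 = 0, so ω_n = 10.05 rad/s and ζ = 14.9/(2·10.05) = 0.7411.

ζ = 0.741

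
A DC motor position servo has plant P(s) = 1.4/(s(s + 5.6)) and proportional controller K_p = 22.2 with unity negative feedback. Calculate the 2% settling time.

The closed-loop denominator s² + 5.6s + 31.08 gives ω_n = √31.08 = 5.575 and ζ = 5.6/(2ω_n) = 0.5022.
2% settling time T_s ≈ 4/(ζω_n) = 4/2.8 = 1.43 s.

T_s ≈ 1.43 s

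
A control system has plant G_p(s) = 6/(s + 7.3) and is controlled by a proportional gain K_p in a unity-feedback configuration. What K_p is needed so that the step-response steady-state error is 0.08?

K_p = 14

Steady-state error for a unit step on this type-0 loop is 1/(1 + K_p·G_p(0)).
G_p(0) = 0.8219. Require 1/(1 + K_p·0.8219) = 0.08, so 1 + 0.8219·K_p = 12.5.
K_p = (12.5 − 1)/0.8219 = 14.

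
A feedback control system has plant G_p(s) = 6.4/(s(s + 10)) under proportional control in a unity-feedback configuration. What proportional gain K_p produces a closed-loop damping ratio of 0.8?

Closed-loop characteristic equation: s² + 10s + K_p·6.4 = 0.
So ω_n = √(6.4K_p) and 2ζω_n = 10, giving ζ = 10/(2√(6.4K_p)).
Setting ζ = 0.8: √(6.4K_p) = 10/(2·0.8) = 6.25, so K_p = 39.06/6.4 = 6.1.

K_p = 6.1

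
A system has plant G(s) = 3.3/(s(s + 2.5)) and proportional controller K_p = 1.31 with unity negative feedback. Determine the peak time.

From 1 + K_pG(s) = 0: s² + 2.5s + 4.323 = 0 ⇒ ω_n = 2.079, ζ = 0.6012.
Damped frequency ω_d = ω_n√(1−ζ²) = 1.661 rad/s, so peak time T_p = π/ω_d = 1.89 s.

T_p = 1.89 s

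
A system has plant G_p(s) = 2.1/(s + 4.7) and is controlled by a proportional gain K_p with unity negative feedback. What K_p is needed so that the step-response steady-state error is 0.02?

K_p = 110

The loop is type 0, so e_ss(step) = 1/(1 + K_pos) with K_pos = K_p·G_p(0).
G_p(0) = 0.4468. Require 1/(1 + K_p·0.4468) = 0.02, so 1 + 0.4468·K_p = 50.
K_p = (50 − 1)/0.4468 = 110.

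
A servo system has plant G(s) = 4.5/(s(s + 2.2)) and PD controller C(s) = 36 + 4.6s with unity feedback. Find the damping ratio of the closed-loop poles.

ζ = 0.9

Forward path: (36 + 4.6s)·4.5/(s(s+2.2)). The closed-loop characteristic equation is s² + (2.2 + 4.5·4.6)s + 4.5·36 = 0.
That is s² + 22.9s + 162 = 0, so ω_n = 12.73 rad/s and ζ = 22.9/(2·12.73) = 0.8996.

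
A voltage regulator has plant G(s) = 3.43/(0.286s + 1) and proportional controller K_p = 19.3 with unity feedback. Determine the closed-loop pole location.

Closed loop: T(s) = K_p·G/(1+K_p·G) = 66.2/(0.286s + 1 + 66.2), with pole at s = −(1 + 66.2)/0.286 = −235.

s = -235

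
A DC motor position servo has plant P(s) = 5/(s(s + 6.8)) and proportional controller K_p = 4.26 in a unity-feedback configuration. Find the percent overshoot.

From 1 + K_pP(s) = 0: s² + 6.8s + 21.3 = 0 ⇒ ω_n = 4.615, ζ = 0.7367.
%OS = 100·exp(−πζ/√(1−ζ²)) = 100·exp(−π·0.7367/√0.4573) = 3.26%.

3.26%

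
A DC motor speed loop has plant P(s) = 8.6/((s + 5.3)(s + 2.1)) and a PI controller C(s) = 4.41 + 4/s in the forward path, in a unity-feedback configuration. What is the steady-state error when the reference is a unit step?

The open loop C(s)P(s) has a pole at the origin (type 1), so the static position error constant is infinite and e_ss = 1/(1+∞) = 0.

0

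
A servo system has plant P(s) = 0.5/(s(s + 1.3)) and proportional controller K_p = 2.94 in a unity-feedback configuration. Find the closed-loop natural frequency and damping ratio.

With unity feedback the closed-loop characteristic equation is s² + 1.3s + 2.94·0.5 = s² + 1.3s + 1.47 = 0.
Matching s² + 2ζω_n s + ω_n²: ω_n = √1.47 = 1.212 rad/s and 2ζω_n = 1.3, so ζ = 1.3/(2·1.212) = 0.536.

ω_n = 1.21 rad/s, ζ = 0.536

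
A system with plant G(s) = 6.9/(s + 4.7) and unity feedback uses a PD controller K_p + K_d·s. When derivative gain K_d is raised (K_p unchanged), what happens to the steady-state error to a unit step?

unchanged

K_d affects only the transient (the s-coefficient); the DC loop gain, and hence e_ss, depends only on K_p.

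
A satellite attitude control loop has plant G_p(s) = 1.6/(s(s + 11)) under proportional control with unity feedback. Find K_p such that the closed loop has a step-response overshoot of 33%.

From %OS = 100·exp(−πζ/√(1−ζ²)) = 33%, ζ = −ln(0.33)/√(π²+ln²(0.33)) = 0.3328.
Characteristic equation s² + 11s + 1.6K_p = 0 gives ζ = 11/(2√(1.6K_p)).
Setting ζ = 0.3328: √(1.6K_p) = 11/(2·0.3328) = 16.53, so K_p = 273.1/1.6 = 171.

K_p = 171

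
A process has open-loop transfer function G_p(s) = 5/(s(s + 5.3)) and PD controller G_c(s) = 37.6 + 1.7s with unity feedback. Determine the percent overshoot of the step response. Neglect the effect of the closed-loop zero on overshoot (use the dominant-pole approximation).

Forward path: (37.6 + 1.7s)·5/(s(s+5.3)). The closed-loop characteristic equation is s² + (5.3 + 5·1.7)s + 5·37.6 = 0.
That is s² + 13.8s + 188 = 0, so ω_n = 13.71 rad/s and ζ = 13.8/(2·13.71) = 0.5032.
%OS = 100·exp(−πζ/√(1−ζ²)) = 16%.

16%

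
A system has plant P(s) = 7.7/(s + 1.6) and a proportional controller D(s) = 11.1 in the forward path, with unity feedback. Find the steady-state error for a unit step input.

The loop is type 0. Static position error constant K_pos = D(0)·P(0) = 11.1·4.812 = 53.42.
Steady-state error to a unit step: e_ss = 1/(1+K_pos) = 1/54.42 = 0.0184.

0.0184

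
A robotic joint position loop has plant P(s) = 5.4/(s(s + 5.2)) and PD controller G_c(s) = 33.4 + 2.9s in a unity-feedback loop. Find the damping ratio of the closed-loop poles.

Forward path: (33.4 + 2.9s)·5.4/(s(s+5.2)). The closed-loop characteristic equation is s² + (5.2 + 5.4·2.9)s + 5.4·33.4 = 0.
That is s² + 20.86s + 180.4 = 0, so ω_n = 13.43 rad/s and ζ = 20.86/(2·13.43) = 0.7766.

ζ = 0.777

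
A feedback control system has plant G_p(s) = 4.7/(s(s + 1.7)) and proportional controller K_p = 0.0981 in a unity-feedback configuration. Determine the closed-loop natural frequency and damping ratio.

The closed-loop denominator is s(s+1.7) + 0.0981·4.7 = s² + 1.7s + 0.4611.
Matching s² + 2ζω_n s + ω_n²: ω_n = √0.4611 = 0.679 rad/s and 2ζω_n = 1.7, so ζ = 1.7/(2·0.679) = 1.25.

ω_n = 0.679 rad/s, ζ = 1.25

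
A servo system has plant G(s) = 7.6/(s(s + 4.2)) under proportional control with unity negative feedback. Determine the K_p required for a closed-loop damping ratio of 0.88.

Closed-loop characteristic equation: s² + 4.2s + K_p·7.6 = 0.
So ω_n = √(7.6K_p) and 2ζω_n = 4.2, giving ζ = 4.2/(2√(7.6K_p)).
Setting ζ = 0.88: √(7.6K_p) = 4.2/(2·0.88) = 2.386, so K_p = 5.695/7.6 = 0.749.

K_p = 0.749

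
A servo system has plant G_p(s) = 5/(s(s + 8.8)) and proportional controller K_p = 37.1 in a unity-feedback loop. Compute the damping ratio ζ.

ζ = 0.323

The closed-loop denominator is s(s+8.8) + 37.1·5 = s² + 8.8s + 185.5.
Matching s² + 2ζω_n s + ω_n²: ω_n = √185.5 = 13.62 rad/s and 2ζω_n = 8.8, so ζ = 8.8/(2·13.62) = 0.323.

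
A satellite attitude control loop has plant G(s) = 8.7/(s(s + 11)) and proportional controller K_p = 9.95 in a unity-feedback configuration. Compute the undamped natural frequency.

The closed-loop denominator is s(s+11) + 9.95·8.7 = s² + 11s + 86.56.
Matching s² + 2ζω_n s + ω_n²: ω_n = √86.56 = 9.304 rad/s and 2ζω_n = 11, so ζ = 11/(2·9.304) = 0.591.

ω_n = 9.3 rad/s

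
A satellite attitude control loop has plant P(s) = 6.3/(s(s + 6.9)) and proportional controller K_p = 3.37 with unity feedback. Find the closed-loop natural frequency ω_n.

ω_n = 4.61 rad/s

The closed-loop denominator is s(s+6.9) + 3.37·6.3 = s² + 6.9s + 21.23.
So ω_n² = 21.23 ⇒ ω_n = 4.608 rad/s, and ζ = 6.9/(2ω_n) = 0.749.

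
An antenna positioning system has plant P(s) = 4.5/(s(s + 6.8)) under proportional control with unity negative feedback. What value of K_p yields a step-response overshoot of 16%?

K_p = 10.1

From %OS = 100·exp(−πζ/√(1−ζ²)) = 16%, ζ = −ln(0.16)/√(π²+ln²(0.16)) = 0.5039.
Characteristic equation s² + 6.8s + 4.5K_p = 0 gives ζ = 6.8/(2√(4.5K_p)).
Setting ζ = 0.5039: √(4.5K_p) = 6.8/(2·0.5039) = 6.748, so K_p = 45.53/4.5 = 10.1.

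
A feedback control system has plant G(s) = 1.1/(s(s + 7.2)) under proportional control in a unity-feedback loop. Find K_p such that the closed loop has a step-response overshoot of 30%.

From %OS = 100·exp(−πζ/√(1−ζ²)) = 30%, ζ = −ln(0.3)/√(π²+ln²(0.3)) = 0.3579.
Characteristic equation s² + 7.2s + 1.1K_p = 0 gives ζ = 7.2/(2√(1.1K_p)).
Setting ζ = 0.3579: √(1.1K_p) = 7.2/(2·0.3579) = 10.06, so K_p = 101.2/1.1 = 92.

K_p = 92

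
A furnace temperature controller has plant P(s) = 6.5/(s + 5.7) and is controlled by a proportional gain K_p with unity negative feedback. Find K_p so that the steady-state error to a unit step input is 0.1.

The loop is type 0, so e_ss(step) = 1/(1 + K_pos) with K_pos = K_p·P(0).
P(0) = 1.14. Require 1/(1 + K_p·1.14) = 0.1, so 1 + 1.14·K_p = 10.
K_p = (10 − 1)/1.14 = 7.89.

K_p = 7.89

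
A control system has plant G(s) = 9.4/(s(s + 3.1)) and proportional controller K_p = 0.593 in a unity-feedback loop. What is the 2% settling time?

The closed-loop denominator s² + 3.1s + 5.574 gives ω_n = √5.574 = 2.361 and ζ = 3.1/(2ω_n) = 0.6565.
2% settling time T_s ≈ 4/(ζω_n) = 4/1.55 = 2.58 s.

T_s ≈ 2.58 s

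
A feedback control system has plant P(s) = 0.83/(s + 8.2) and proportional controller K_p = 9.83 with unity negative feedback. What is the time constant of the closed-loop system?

Closed-loop transfer function: T(s) = K_p·P(s)/(1 + K_p·P(s)) = 8.159/(s + 8.2 + 8.159) = 8.159/(s + 16.36).
Time constant τ = 1/16.36 = 0.0611 s.

τ = 0.0611 s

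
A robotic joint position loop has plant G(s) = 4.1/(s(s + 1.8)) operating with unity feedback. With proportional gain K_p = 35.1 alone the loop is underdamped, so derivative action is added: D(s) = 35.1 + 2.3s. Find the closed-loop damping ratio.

Forward path: (35.1 + 2.3s)·4.1/(s(s+1.8)). The closed-loop characteristic equation is s² + (1.8 + 4.1·2.3)s + 4.1·35.1 = 0.
That is s² + 11.23s + 143.9 = 0, so ω_n = 12 rad/s and ζ = 11.23/(2·12) = 0.4681.

ζ = 0.468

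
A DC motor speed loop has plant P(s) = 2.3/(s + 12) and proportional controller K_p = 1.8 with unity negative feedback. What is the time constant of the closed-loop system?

Closed-loop transfer function: T(s) = K_p·P(s)/(1 + K_p·P(s)) = 4.14/(s + 12 + 4.14) = 4.14/(s + 16.14).
Time constant τ = 1/16.14 = 0.062 s.

τ = 0.062 s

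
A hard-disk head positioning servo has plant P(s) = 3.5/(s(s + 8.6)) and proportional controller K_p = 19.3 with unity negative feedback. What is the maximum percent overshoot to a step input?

14.5%

From 1 + K_pP(s) = 0: s² + 8.6s + 67.55 = 0 ⇒ ω_n = 8.219, ζ = 0.5232.
%OS = 100·exp(−πζ/√(1−ζ²)) = 100·exp(−π·0.5232/√0.7263) = 14.5%.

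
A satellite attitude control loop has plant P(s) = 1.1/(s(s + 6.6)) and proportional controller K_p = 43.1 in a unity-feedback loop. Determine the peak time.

The closed-loop denominator s² + 6.6s + 47.41 gives ω_n = √47.41 = 6.885 and ζ = 6.6/(2ω_n) = 0.4793.
Damped frequency ω_d = ω_n√(1−ζ²) = 6.043 rad/s, so peak time T_p = π/ω_d = 0.52 s.

T_p = 0.52 s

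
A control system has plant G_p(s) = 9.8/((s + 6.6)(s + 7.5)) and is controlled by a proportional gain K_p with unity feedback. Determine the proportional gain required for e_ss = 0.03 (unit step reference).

K_p = 163

Steady-state error for a unit step on this type-0 loop is 1/(1 + K_p·G_p(0)).
G_p(0) = 0.198. Require 1/(1 + K_p·0.198) = 0.03, so 1 + 0.198·K_p = 33.33.
K_p = (33.33 − 1)/0.198 = 163.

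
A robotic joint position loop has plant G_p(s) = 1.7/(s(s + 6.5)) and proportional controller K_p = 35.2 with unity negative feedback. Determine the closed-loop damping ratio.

1 + K_p·G_p(s) = 0 gives s² + 6.5s + 59.84 = 0.
Matching s² + 2ζω_n s + ω_n²: ω_n = √59.84 = 7.736 rad/s and 2ζω_n = 6.5, so ζ = 6.5/(2·7.736) = 0.42.

ζ = 0.42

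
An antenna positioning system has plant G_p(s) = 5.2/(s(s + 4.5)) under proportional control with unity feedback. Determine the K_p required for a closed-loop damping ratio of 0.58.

Closed-loop characteristic equation: s² + 4.5s + K_p·5.2 = 0.
So ω_n = √(5.2K_p) and 2ζω_n = 4.5, giving ζ = 4.5/(2√(5.2K_p)).
Setting ζ = 0.58: √(5.2K_p) = 4.5/(2·0.58) = 3.879, so K_p = 15.05/5.2 = 2.89.

K_p = 2.89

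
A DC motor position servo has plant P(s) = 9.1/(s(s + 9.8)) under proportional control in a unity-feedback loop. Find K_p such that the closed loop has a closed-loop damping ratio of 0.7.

K_p = 5.38

Closed-loop characteristic equation: s² + 9.8s + K_p·9.1 = 0.
So ω_n = √(9.1K_p) and 2ζω_n = 9.8, giving ζ = 9.8/(2√(9.1K_p)).
Setting ζ = 0.7: √(9.1K_p) = 9.8/(2·0.7) = 7, so K_p = 49/9.1 = 5.38.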